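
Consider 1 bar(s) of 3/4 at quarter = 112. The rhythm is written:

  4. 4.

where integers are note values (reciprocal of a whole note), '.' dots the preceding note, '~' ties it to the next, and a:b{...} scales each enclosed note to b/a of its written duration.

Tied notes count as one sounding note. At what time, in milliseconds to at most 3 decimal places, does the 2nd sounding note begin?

1. 0.0ms @ 0 + 803.571ms (3/2)
2. 803.571ms @ 3/2 + 803.571ms (3/2)

note 2 onset = 3/2b = 803.571ms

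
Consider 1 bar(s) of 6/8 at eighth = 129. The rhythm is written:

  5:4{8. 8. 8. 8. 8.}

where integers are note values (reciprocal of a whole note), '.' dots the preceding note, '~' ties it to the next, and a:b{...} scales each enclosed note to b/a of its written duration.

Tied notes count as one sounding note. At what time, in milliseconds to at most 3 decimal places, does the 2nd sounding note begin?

1. 0.0ms @ 0 + 558.14ms (6/5)
2. 558.14ms @ 6/5 + 558.14ms (6/5)
3. 1116.279ms @ 12/5 + 558.14ms (6/5)
4. 1674.419ms @ 18/5 + 558.14ms (6/5)
5. 2232.558ms @ 24/5 + 558.14ms (6/5)

note 2 onset = 6/5b = 558.14ms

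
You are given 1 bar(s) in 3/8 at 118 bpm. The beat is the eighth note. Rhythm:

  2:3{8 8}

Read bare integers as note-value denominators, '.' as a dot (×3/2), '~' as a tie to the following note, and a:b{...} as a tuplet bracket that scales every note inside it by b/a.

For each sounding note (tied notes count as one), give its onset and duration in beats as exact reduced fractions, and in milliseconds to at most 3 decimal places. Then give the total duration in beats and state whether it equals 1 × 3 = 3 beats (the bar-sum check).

1) 0.0ms=0b +762.712ms=3/2b
2) 762.712ms=3/2b +762.712ms=3/2b
Σ=3b of 3 (118bpm 3/8) — PASS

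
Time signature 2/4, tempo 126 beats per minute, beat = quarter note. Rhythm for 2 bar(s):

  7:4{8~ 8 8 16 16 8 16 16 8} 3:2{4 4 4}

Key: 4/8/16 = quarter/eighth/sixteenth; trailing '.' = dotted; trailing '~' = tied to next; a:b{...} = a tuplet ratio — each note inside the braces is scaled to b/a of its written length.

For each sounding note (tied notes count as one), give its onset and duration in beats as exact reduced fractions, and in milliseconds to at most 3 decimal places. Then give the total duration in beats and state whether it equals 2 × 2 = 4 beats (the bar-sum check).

1) 0.0ms=0b +272.109ms=4/7b
2) 272.109ms=4/7b +136.054ms=2/7b
3) 408.163ms=6/7b +68.027ms=1/7b
4) 476.19ms=1b +68.027ms=1/7b
5) 544.218ms=8/7b +136.054ms=2/7b
6) 680.272ms=10/7b +68.027ms=1/7b
7) 748.299ms=11/7b +68.027ms=1/7b
8) 816.327ms=12/7b +136.054ms=2/7b
9) 952.381ms=2b +317.46ms=2/3b
10) 1269.841ms=8/3b +317.46ms=2/3b
11) 1587.302ms=10/3b +317.46ms=2/3b
Σ=4b of 4 (126bpm 2/4) — PASS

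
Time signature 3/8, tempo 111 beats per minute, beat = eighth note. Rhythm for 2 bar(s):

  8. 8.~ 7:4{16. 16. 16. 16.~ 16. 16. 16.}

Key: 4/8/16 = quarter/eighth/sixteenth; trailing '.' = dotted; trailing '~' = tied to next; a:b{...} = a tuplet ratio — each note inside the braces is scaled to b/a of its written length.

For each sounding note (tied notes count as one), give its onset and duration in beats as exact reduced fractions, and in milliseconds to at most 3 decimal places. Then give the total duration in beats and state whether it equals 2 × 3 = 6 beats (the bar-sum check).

1) 0.0ms=0b +810.811ms=3/2b
2) 810.811ms=3/2b +1042.471ms=27/14b
3) 1853.282ms=24/7b +231.66ms=3/7b
4) 2084.942ms=27/7b +231.66ms=3/7b
5) 2316.602ms=30/7b +463.32ms=6/7b
6) 2779.923ms=36/7b +231.66ms=3/7b
7) 3011.583ms=39/7b +231.66ms=3/7b
Σ=6b of 6 (111bpm 3/8) — PASS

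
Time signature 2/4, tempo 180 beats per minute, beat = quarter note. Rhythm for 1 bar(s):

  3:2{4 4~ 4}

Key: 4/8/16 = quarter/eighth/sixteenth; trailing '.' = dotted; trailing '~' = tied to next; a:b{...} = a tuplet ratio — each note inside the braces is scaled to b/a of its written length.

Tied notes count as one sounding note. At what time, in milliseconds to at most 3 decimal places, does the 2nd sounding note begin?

note 2 onset = 2/3b = 222.222ms

1. 0.0ms @ 0 + 222.222ms (2/3)
2. 222.222ms @ 2/3 + 444.444ms (4/3)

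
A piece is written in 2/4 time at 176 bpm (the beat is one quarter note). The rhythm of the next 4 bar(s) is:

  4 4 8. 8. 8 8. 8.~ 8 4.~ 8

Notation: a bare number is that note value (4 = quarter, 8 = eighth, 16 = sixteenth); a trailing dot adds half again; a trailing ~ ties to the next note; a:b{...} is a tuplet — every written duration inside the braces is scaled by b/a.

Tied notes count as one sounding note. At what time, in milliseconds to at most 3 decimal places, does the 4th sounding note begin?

note 4 onset = 11/4b = 937.5ms

1. 0.0ms @ 0 + 340.909ms (1)
2. 340.909ms @ 1 + 340.909ms (1)
3. 681.818ms @ 2 + 255.682ms (3/4)
4. 937.5ms @ 11/4 + 255.682ms (3/4)
5. 1193.182ms @ 7/2 + 170.455ms (1/2)
6. 1363.636ms @ 4 + 255.682ms (3/4)
7. 1619.318ms @ 19/4 + 426.136ms (5/4)
8. 2045.455ms @ 6 + 681.818ms (2)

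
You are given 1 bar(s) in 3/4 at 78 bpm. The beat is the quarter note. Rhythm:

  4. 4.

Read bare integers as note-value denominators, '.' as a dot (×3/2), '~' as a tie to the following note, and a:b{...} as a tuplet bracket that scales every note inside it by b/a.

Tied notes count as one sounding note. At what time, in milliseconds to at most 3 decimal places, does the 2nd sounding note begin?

note 2 onset = 3/2b = 1153.846ms

1. 0.0ms @ 0 + 1153.846ms (3/2)
2. 1153.846ms @ 3/2 + 1153.846ms (3/2)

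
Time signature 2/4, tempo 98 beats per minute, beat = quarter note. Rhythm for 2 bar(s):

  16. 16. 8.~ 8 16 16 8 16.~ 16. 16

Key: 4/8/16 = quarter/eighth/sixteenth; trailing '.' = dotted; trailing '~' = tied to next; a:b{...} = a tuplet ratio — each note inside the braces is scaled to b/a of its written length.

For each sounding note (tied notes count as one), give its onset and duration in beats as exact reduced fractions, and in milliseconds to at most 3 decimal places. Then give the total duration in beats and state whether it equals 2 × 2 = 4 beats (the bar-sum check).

1) 0.0ms=0b +229.592ms=3/8b
2) 229.592ms=3/8b +229.592ms=3/8b
3) 459.184ms=3/4b +765.306ms=5/4b
4) 1224.49ms=2b +153.061ms=1/4b
5) 1377.551ms=9/4b +153.061ms=1/4b
6) 1530.612ms=5/2b +306.122ms=1/2b
7) 1836.735ms=3b +459.184ms=3/4b
8) 2295.918ms=15/4b +153.061ms=1/4b
Σ=4b of 4 (98bpm 2/4) — PASS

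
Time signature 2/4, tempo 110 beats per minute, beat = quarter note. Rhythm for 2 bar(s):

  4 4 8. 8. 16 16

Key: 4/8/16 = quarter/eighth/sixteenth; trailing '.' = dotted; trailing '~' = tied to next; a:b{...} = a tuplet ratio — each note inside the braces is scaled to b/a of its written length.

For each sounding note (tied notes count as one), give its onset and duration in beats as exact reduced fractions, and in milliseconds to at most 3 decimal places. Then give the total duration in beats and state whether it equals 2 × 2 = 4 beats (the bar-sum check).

1) 0.0ms=0b +545.455ms=1b
2) 545.455ms=1b +545.455ms=1b
3) 1090.909ms=2b +409.091ms=3/4b
4) 1500.0ms=11/4b +409.091ms=3/4b
5) 1909.091ms=7/2b +136.364ms=1/4b
6) 2045.455ms=15/4b +136.364ms=1/4b
Σ=4b of 4 (110bpm 2/4) — PASS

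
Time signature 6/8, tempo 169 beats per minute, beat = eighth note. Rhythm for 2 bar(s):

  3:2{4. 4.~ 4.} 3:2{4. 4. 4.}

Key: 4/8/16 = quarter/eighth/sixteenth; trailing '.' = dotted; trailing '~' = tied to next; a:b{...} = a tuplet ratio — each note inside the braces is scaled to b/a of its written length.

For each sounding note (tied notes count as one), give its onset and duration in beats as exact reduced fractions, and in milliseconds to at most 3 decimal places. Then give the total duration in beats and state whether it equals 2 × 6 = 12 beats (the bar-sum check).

1) 0.0ms=0b +710.059ms=2b
2) 710.059ms=2b +1420.118ms=4b
3) 2130.178ms=6b +710.059ms=2b
4) 2840.237ms=8b +710.059ms=2b
5) 3550.296ms=10b +710.059ms=2b
Σ=12b of 12 (169bpm 6/8) — PASS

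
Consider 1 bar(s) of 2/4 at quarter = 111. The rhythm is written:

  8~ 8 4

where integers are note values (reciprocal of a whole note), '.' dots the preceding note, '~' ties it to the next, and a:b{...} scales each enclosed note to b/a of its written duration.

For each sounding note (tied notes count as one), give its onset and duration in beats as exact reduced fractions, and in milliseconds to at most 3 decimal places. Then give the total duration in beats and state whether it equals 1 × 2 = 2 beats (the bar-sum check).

1) 0.0ms=0b +540.541ms=1b
2) 540.541ms=1b +540.541ms=1b
Σ=2b of 2 (111bpm 2/4) — PASS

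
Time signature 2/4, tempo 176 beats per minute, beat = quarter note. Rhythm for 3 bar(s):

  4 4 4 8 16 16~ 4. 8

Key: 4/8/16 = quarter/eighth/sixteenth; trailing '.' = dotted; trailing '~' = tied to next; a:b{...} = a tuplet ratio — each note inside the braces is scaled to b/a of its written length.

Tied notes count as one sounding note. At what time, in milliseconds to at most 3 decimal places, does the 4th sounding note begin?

note 4 onset = 3b = 1022.727ms

1. 0.0ms @ 0 + 340.909ms (1)
2. 340.909ms @ 1 + 340.909ms (1)
3. 681.818ms @ 2 + 340.909ms (1)
4. 1022.727ms @ 3 + 170.455ms (1/2)
5. 1193.182ms @ 7/2 + 85.227ms (1/4)
6. 1278.409ms @ 15/4 + 596.591ms (7/4)
7. 1875.0ms @ 11/2 + 170.455ms (1/2)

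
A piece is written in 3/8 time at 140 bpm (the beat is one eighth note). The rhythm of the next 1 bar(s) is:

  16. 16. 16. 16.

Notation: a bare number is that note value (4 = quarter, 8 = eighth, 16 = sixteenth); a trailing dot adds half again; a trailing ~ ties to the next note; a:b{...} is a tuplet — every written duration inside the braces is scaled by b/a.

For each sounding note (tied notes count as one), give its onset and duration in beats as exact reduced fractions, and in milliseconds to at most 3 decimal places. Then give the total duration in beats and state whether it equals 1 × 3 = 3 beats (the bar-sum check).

1) 0.0ms=0b +321.429ms=3/4b
2) 321.429ms=3/4b +321.429ms=3/4b
3) 642.857ms=3/2b +321.429ms=3/4b
4) 964.286ms=9/4b +321.429ms=3/4b
Σ=3b of 3 (140bpm 3/8) — PASS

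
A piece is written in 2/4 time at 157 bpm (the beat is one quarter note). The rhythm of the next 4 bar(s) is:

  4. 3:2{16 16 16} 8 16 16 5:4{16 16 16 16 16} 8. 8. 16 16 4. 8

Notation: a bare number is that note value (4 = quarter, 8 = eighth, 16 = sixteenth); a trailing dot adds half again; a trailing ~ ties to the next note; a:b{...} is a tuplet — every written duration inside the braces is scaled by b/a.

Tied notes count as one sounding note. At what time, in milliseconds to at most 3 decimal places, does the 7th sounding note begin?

1. 0.0ms @ 0 + 573.248ms (3/2)
2. 573.248ms @ 3/2 + 63.694ms (1/6)
3. 636.943ms @ 5/3 + 63.694ms (1/6)
4. 700.637ms @ 11/6 + 63.694ms (1/6)
5. 764.331ms @ 2 + 191.083ms (1/2)
6. 955.414ms @ 5/2 + 95.541ms (1/4)
7. 1050.955ms @ 11/4 + 95.541ms (1/4)
8. 1146.497ms @ 3 + 76.433ms (1/5)
9. 1222.93ms @ 16/5 + 76.433ms (1/5)
10. 1299.363ms @ 17/5 + 76.433ms (1/5)
11. 1375.796ms @ 18/5 + 76.433ms (1/5)
12. 1452.229ms @ 19/5 + 76.433ms (1/5)
13. 1528.662ms @ 4 + 286.624ms (3/4)
14. 1815.287ms @ 19/4 + 286.624ms (3/4)
15. 2101.911ms @ 11/2 + 95.541ms (1/4)
16. 2197.452ms @ 23/4 + 95.541ms (1/4)
17. 2292.994ms @ 6 + 573.248ms (3/2)
18. 2866.242ms @ 15/2 + 191.083ms (1/2)

note 7 onset = 11/4b = 1050.955ms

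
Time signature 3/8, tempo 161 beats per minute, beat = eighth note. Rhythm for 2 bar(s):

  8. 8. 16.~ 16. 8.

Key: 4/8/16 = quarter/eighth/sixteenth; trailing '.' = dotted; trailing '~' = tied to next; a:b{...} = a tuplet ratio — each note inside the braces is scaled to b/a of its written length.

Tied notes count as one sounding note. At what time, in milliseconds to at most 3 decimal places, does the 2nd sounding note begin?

note 2 onset = 3/2b = 559.006ms

1. 0.0ms @ 0 + 559.006ms (3/2)
2. 559.006ms @ 3/2 + 559.006ms (3/2)
3. 1118.012ms @ 3 + 559.006ms (3/2)
4. 1677.019ms @ 9/2 + 559.006ms (3/2)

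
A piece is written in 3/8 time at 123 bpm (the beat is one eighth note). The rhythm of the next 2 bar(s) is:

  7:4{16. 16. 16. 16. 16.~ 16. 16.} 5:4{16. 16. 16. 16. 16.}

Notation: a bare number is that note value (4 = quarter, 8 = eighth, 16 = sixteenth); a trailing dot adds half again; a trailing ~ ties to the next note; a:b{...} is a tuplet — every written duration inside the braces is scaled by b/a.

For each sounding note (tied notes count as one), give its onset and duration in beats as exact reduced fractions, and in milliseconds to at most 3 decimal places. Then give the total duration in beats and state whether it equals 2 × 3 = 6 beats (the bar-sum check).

1) 0.0ms=0b +209.059ms=3/7b
2) 209.059ms=3/7b +209.059ms=3/7b
3) 418.118ms=6/7b +209.059ms=3/7b
4) 627.178ms=9/7b +209.059ms=3/7b
5) 836.237ms=12/7b +418.118ms=6/7b
6) 1254.355ms=18/7b +209.059ms=3/7b
7) 1463.415ms=3b +292.683ms=3/5b
8) 1756.098ms=18/5b +292.683ms=3/5b
9) 2048.78ms=21/5b +292.683ms=3/5b
10) 2341.463ms=24/5b +292.683ms=3/5b
11) 2634.146ms=27/5b +292.683ms=3/5b
Σ=6b of 6 (123bpm 3/8) — PASS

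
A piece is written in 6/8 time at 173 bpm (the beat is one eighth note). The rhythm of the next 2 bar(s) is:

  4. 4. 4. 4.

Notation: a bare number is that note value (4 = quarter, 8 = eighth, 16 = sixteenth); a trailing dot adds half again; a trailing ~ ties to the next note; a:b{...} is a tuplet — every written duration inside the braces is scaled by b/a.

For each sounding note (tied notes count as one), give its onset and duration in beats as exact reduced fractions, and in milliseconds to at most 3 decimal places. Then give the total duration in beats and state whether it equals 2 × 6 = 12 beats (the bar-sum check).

1) 0.0ms=0b +1040.462ms=3b
2) 1040.462ms=3b +1040.462ms=3b
3) 2080.925ms=6b +1040.462ms=3b
4) 3121.387ms=9b +1040.462ms=3b
Σ=12b of 12 (173bpm 6/8) — PASS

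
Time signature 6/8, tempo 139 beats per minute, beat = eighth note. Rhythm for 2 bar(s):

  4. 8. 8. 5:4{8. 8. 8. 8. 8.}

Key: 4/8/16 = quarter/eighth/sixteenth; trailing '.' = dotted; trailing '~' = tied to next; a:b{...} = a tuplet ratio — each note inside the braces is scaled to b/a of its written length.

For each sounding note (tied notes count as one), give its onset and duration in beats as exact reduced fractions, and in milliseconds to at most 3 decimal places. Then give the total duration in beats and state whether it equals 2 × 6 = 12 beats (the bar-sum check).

1) 0.0ms=0b +1294.964ms=3b
2) 1294.964ms=3b +647.482ms=3/2b
3) 1942.446ms=9/2b +647.482ms=3/2b
4) 2589.928ms=6b +517.986ms=6/5b
5) 3107.914ms=36/5b +517.986ms=6/5b
6) 3625.899ms=42/5b +517.986ms=6/5b
7) 4143.885ms=48/5b +517.986ms=6/5b
8) 4661.871ms=54/5b +517.986ms=6/5b
Σ=12b of 12 (139bpm 6/8) — PASS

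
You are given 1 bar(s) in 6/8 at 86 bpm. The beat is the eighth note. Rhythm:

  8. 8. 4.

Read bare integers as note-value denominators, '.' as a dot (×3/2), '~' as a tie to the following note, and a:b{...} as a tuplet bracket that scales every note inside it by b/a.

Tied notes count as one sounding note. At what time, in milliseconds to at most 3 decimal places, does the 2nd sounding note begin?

1. 0.0ms @ 0 + 1046.512ms (3/2)
2. 1046.512ms @ 3/2 + 1046.512ms (3/2)
3. 2093.023ms @ 3 + 2093.023ms (3)

note 2 onset = 3/2b = 1046.512ms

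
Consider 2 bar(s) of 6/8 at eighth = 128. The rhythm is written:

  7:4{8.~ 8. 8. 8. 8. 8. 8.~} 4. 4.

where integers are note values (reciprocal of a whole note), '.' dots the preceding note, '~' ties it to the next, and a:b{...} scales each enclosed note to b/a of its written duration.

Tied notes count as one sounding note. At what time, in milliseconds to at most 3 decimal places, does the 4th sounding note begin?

1. 0.0ms @ 0 + 803.571ms (12/7)
2. 803.571ms @ 12/7 + 401.786ms (6/7)
3. 1205.357ms @ 18/7 + 401.786ms (6/7)
4. 1607.143ms @ 24/7 + 401.786ms (6/7)
5. 2008.929ms @ 30/7 + 401.786ms (6/7)
6. 2410.714ms @ 36/7 + 1808.036ms (27/7)
7. 4218.75ms @ 9 + 1406.25ms (3)

note 4 onset = 24/7b = 1607.143ms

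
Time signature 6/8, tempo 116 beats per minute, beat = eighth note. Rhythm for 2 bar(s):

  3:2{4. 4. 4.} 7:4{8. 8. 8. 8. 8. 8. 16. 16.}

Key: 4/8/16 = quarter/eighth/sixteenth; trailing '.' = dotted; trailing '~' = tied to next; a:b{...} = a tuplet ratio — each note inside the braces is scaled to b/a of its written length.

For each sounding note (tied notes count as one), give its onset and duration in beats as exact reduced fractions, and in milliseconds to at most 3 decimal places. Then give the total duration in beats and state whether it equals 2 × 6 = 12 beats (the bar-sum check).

1) 0.0ms=0b +1034.483ms=2b
2) 1034.483ms=2b +1034.483ms=2b
3) 2068.966ms=4b +1034.483ms=2b
4) 3103.448ms=6b +443.35ms=6/7b
5) 3546.798ms=48/7b +443.35ms=6/7b
6) 3990.148ms=54/7b +443.35ms=6/7b
7) 4433.498ms=60/7b +443.35ms=6/7b
8) 4876.847ms=66/7b +443.35ms=6/7b
9) 5320.197ms=72/7b +443.35ms=6/7b
10) 5763.547ms=78/7b +221.675ms=3/7b
11) 5985.222ms=81/7b +221.675ms=3/7b
Σ=12b of 12 (116bpm 6/8) — PASS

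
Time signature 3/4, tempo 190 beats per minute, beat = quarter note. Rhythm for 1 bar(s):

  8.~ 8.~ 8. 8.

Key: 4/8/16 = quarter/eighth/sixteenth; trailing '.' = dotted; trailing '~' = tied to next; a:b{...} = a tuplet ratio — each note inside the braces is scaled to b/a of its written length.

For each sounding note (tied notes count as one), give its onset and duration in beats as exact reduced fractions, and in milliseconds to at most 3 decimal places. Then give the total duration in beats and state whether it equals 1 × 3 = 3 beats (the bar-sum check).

1) 0.0ms=0b +710.526ms=9/4b
2) 710.526ms=9/4b +236.842ms=3/4b
Σ=3b of 3 (190bpm 3/4) — PASS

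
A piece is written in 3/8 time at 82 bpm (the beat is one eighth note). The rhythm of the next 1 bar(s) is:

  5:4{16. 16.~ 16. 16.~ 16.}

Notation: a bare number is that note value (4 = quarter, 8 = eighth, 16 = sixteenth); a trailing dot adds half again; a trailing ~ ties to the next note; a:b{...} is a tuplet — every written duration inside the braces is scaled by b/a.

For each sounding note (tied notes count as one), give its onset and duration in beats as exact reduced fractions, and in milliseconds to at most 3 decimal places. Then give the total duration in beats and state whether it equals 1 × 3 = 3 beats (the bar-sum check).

1) 0.0ms=0b +439.024ms=3/5b
2) 439.024ms=3/5b +878.049ms=6/5b
3) 1317.073ms=9/5b +878.049ms=6/5b
Σ=3b of 3 (82bpm 3/8) — PASS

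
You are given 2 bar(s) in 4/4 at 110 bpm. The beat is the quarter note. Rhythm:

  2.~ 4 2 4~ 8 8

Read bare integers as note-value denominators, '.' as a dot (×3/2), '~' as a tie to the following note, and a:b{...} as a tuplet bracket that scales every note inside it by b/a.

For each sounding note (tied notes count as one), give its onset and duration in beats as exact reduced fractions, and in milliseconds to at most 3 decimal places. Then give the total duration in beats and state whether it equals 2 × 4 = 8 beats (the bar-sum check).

1) 0.0ms=0b +2181.818ms=4b
2) 2181.818ms=4b +1090.909ms=2b
3) 3272.727ms=6b +818.182ms=3/2b
4) 4090.909ms=15/2b +272.727ms=1/2b
Σ=8b of 8 (110bpm 4/4) — PASS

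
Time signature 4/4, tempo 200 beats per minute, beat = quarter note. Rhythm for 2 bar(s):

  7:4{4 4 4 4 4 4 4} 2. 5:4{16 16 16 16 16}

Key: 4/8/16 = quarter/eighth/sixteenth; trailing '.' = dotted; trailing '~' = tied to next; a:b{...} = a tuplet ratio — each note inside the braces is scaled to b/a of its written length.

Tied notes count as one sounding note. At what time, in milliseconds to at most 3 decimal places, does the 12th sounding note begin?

note 12 onset = 38/5b = 2280.0ms

1. 0.0ms @ 0 + 171.429ms (4/7)
2. 171.429ms @ 4/7 + 171.429ms (4/7)
3. 342.857ms @ 8/7 + 171.429ms (4/7)
4. 514.286ms @ 12/7 + 171.429ms (4/7)
5. 685.714ms @ 16/7 + 171.429ms (4/7)
6. 857.143ms @ 20/7 + 171.429ms (4/7)
7. 1028.571ms @ 24/7 + 171.429ms (4/7)
8. 1200.0ms @ 4 + 900.0ms (3)
9. 2100.0ms @ 7 + 60.0ms (1/5)
10. 2160.0ms @ 36/5 + 60.0ms (1/5)
11. 2220.0ms @ 37/5 + 60.0ms (1/5)
12. 2280.0ms @ 38/5 + 60.0ms (1/5)
13. 2340.0ms @ 39/5 + 60.0ms (1/5)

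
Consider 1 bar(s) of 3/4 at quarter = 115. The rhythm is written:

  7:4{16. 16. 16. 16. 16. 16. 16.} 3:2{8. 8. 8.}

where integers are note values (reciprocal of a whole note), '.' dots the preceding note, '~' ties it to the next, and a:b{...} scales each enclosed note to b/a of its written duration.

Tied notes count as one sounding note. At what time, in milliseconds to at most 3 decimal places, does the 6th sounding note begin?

note 6 onset = 15/14b = 559.006ms

1. 0.0ms @ 0 + 111.801ms (3/14)
2. 111.801ms @ 3/14 + 111.801ms (3/14)
3. 223.602ms @ 3/7 + 111.801ms (3/14)
4. 335.404ms @ 9/14 + 111.801ms (3/14)
5. 447.205ms @ 6/7 + 111.801ms (3/14)
6. 559.006ms @ 15/14 + 111.801ms (3/14)
7. 670.807ms @ 9/7 + 111.801ms (3/14)
8. 782.609ms @ 3/2 + 260.87ms (1/2)
9. 1043.478ms @ 2 + 260.87ms (1/2)
10. 1304.348ms @ 5/2 + 260.87ms (1/2)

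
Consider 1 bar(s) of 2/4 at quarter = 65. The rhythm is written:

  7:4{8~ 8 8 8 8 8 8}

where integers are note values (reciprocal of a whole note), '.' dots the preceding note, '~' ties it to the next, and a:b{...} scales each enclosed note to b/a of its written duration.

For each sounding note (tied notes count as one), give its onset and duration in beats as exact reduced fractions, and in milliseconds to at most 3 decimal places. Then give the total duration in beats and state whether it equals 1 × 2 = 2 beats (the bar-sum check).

1) 0.0ms=0b +527.473ms=4/7b
2) 527.473ms=4/7b +263.736ms=2/7b
3) 791.209ms=6/7b +263.736ms=2/7b
4) 1054.945ms=8/7b +263.736ms=2/7b
5) 1318.681ms=10/7b +263.736ms=2/7b
6) 1582.418ms=12/7b +263.736ms=2/7b
Σ=2b of 2 (65bpm 2/4) — PASS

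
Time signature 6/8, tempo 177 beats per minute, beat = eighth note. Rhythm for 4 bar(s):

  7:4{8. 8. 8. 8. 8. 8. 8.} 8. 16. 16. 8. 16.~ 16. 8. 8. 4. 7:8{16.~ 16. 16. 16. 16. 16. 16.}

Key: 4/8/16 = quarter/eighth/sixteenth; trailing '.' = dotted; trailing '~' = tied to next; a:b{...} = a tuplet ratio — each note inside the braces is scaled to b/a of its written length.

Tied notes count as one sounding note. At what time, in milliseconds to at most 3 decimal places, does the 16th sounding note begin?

1. 0.0ms @ 0 + 290.557ms (6/7)
2. 290.557ms @ 6/7 + 290.557ms (6/7)
3. 581.114ms @ 12/7 + 290.557ms (6/7)
4. 871.671ms @ 18/7 + 290.557ms (6/7)
5. 1162.228ms @ 24/7 + 290.557ms (6/7)
6. 1452.785ms @ 30/7 + 290.557ms (6/7)
7. 1743.341ms @ 36/7 + 290.557ms (6/7)
8. 2033.898ms @ 6 + 508.475ms (3/2)
9. 2542.373ms @ 15/2 + 254.237ms (3/4)
10. 2796.61ms @ 33/4 + 254.237ms (3/4)
11. 3050.847ms @ 9 + 508.475ms (3/2)
12. 3559.322ms @ 21/2 + 508.475ms (3/2)
13. 4067.797ms @ 12 + 508.475ms (3/2)
14. 4576.271ms @ 27/2 + 508.475ms (3/2)
15. 5084.746ms @ 15 + 1016.949ms (3)
16. 6101.695ms @ 18 + 581.114ms (12/7)
17. 6682.809ms @ 138/7 + 290.557ms (6/7)
18. 6973.366ms @ 144/7 + 290.557ms (6/7)
19. 7263.923ms @ 150/7 + 290.557ms (6/7)
20. 7554.479ms @ 156/7 + 290.557ms (6/7)
21. 7845.036ms @ 162/7 + 290.557ms (6/7)

note 16 onset = 18b = 6101.695ms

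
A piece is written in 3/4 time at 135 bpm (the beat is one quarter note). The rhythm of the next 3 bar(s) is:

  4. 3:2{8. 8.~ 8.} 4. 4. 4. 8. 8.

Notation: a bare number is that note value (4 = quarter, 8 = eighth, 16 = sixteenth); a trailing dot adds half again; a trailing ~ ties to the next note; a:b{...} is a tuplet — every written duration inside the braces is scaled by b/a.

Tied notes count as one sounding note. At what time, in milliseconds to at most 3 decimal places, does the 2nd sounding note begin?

note 2 onset = 3/2b = 666.667ms

1. 0.0ms @ 0 + 666.667ms (3/2)
2. 666.667ms @ 3/2 + 222.222ms (1/2)
3. 888.889ms @ 2 + 444.444ms (1)
4. 1333.333ms @ 3 + 666.667ms (3/2)
5. 2000.0ms @ 9/2 + 666.667ms (3/2)
6. 2666.667ms @ 6 + 666.667ms (3/2)
7. 3333.333ms @ 15/2 + 333.333ms (3/4)
8. 3666.667ms @ 33/4 + 333.333ms (3/4)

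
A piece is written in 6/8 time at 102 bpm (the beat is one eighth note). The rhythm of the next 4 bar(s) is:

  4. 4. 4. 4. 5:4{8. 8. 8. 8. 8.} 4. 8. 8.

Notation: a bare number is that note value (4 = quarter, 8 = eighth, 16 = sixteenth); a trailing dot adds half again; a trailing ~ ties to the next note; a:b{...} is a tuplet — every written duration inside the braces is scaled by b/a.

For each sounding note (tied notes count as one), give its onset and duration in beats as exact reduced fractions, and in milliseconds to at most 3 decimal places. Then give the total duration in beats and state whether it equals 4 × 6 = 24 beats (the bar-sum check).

1) 0.0ms=0b +1764.706ms=3b
2) 1764.706ms=3b +1764.706ms=3b
3) 3529.412ms=6b +1764.706ms=3b
4) 5294.118ms=9b +1764.706ms=3b
5) 7058.824ms=12b +705.882ms=6/5b
6) 7764.706ms=66/5b +705.882ms=6/5b
7) 8470.588ms=72/5b +705.882ms=6/5b
8) 9176.471ms=78/5b +705.882ms=6/5b
9) 9882.353ms=84/5b +705.882ms=6/5b
10) 10588.235ms=18b +1764.706ms=3b
11) 12352.941ms=21b +882.353ms=3/2b
12) 13235.294ms=45/2b +882.353ms=3/2b
Σ=24b of 24 (102bpm 6/8) — PASS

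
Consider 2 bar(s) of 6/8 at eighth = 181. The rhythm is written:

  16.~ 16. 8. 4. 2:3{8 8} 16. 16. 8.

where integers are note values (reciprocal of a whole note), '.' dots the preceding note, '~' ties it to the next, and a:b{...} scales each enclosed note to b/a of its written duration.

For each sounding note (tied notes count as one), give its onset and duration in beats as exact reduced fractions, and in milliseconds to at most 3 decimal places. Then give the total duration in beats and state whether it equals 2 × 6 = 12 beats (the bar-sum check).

1) 0.0ms=0b +497.238ms=3/2b
2) 497.238ms=3/2b +497.238ms=3/2b
3) 994.475ms=3b +994.475ms=3b
4) 1988.95ms=6b +497.238ms=3/2b
5) 2486.188ms=15/2b +497.238ms=3/2b
6) 2983.425ms=9b +248.619ms=3/4b
7) 3232.044ms=39/4b +248.619ms=3/4b
8) 3480.663ms=21/2b +497.238ms=3/2b
Σ=12b of 12 (181bpm 6/8) — PASS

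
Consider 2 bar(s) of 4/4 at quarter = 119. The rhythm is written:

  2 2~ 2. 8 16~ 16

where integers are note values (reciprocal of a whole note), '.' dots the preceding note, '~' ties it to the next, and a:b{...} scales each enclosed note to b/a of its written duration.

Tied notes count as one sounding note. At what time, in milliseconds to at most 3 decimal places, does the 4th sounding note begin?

note 4 onset = 15/2b = 3781.513ms

1. 0.0ms @ 0 + 1008.403ms (2)
2. 1008.403ms @ 2 + 2521.008ms (5)
3. 3529.412ms @ 7 + 252.101ms (1/2)
4. 3781.513ms @ 15/2 + 252.101ms (1/2)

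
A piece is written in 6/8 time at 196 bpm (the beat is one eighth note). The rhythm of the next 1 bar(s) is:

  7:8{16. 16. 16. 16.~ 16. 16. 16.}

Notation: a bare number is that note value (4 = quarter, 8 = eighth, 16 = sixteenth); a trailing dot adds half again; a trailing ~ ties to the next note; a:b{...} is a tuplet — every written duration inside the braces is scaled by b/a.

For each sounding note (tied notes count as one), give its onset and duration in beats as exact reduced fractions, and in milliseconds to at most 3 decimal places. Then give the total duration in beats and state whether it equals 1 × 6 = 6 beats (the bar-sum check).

1) 0.0ms=0b +262.391ms=6/7b
2) 262.391ms=6/7b +262.391ms=6/7b
3) 524.781ms=12/7b +262.391ms=6/7b
4) 787.172ms=18/7b +524.781ms=12/7b
5) 1311.953ms=30/7b +262.391ms=6/7b
6) 1574.344ms=36/7b +262.391ms=6/7b
Σ=6b of 6 (196bpm 6/8) — PASS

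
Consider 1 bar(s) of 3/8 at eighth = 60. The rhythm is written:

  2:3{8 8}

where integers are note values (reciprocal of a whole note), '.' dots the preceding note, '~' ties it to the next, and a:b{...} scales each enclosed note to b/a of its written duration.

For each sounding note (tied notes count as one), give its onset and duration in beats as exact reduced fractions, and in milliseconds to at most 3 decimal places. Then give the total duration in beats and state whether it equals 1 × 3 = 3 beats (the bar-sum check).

1) 0.0ms=0b +1500.0ms=3/2b
2) 1500.0ms=3/2b +1500.0ms=3/2b
Σ=3b of 3 (60bpm 3/8) — PASS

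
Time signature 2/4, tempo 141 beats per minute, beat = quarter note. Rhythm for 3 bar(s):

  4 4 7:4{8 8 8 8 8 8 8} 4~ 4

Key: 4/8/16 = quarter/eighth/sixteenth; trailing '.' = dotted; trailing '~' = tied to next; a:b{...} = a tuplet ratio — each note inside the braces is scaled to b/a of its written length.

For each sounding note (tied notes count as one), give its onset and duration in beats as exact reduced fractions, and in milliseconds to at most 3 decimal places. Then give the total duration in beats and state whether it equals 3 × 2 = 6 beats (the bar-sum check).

1) 0.0ms=0b +425.532ms=1b
2) 425.532ms=1b +425.532ms=1b
3) 851.064ms=2b +121.581ms=2/7b
4) 972.644ms=16/7b +121.581ms=2/7b
5) 1094.225ms=18/7b +121.581ms=2/7b
6) 1215.805ms=20/7b +121.581ms=2/7b
7) 1337.386ms=22/7b +121.581ms=2/7b
8) 1458.967ms=24/7b +121.581ms=2/7b
9) 1580.547ms=26/7b +121.581ms=2/7b
10) 1702.128ms=4b +851.064ms=2b
Σ=6b of 6 (141bpm 2/4) — PASS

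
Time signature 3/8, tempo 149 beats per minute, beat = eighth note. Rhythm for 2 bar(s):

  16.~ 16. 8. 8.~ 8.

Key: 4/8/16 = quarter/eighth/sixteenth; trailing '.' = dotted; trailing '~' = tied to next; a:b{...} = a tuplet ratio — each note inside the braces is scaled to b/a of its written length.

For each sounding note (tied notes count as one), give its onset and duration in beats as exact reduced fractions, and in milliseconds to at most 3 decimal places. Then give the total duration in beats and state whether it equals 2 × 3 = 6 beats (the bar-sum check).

1) 0.0ms=0b +604.027ms=3/2b
2) 604.027ms=3/2b +604.027ms=3/2b
3) 1208.054ms=3b +1208.054ms=3b
Σ=6b of 6 (149bpm 3/8) — PASS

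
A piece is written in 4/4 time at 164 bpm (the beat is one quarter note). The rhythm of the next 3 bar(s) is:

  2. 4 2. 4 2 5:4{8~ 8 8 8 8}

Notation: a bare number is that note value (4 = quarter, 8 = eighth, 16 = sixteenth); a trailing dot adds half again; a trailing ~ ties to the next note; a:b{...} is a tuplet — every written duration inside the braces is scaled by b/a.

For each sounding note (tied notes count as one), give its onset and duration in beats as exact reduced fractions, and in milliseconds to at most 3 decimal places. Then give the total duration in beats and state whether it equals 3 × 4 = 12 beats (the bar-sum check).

1) 0.0ms=0b +1097.561ms=3b
2) 1097.561ms=3b +365.854ms=1b
3) 1463.415ms=4b +1097.561ms=3b
4) 2560.976ms=7b +365.854ms=1b
5) 2926.829ms=8b +731.707ms=2b
6) 3658.537ms=10b +292.683ms=4/5b
7) 3951.22ms=54/5b +146.341ms=2/5b
8) 4097.561ms=56/5b +146.341ms=2/5b
9) 4243.902ms=58/5b +146.341ms=2/5b
Σ=12b of 12 (164bpm 4/4) — PASS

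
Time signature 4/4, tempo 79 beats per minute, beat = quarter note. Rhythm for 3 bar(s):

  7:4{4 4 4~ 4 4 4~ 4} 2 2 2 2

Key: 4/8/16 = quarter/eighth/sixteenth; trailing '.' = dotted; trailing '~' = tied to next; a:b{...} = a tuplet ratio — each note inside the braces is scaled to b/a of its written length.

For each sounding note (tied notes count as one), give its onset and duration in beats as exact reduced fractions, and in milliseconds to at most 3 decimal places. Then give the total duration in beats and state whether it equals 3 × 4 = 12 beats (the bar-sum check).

1) 0.0ms=0b +433.996ms=4/7b
2) 433.996ms=4/7b +433.996ms=4/7b
3) 867.993ms=8/7b +867.993ms=8/7b
4) 1735.986ms=16/7b +433.996ms=4/7b
5) 2169.982ms=20/7b +867.993ms=8/7b
6) 3037.975ms=4b +1518.987ms=2b
7) 4556.962ms=6b +1518.987ms=2b
8) 6075.949ms=8b +1518.987ms=2b
9) 7594.937ms=10b +1518.987ms=2b
Σ=12b of 12 (79bpm 4/4) — PASS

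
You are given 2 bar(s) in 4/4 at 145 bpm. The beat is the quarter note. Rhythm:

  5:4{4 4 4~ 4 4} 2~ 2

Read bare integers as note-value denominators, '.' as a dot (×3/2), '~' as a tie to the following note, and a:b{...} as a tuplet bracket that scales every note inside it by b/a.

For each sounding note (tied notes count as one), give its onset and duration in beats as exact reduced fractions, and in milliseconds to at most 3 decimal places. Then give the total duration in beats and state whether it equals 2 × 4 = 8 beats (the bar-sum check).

1) 0.0ms=0b +331.034ms=4/5b
2) 331.034ms=4/5b +331.034ms=4/5b
3) 662.069ms=8/5b +662.069ms=8/5b
4) 1324.138ms=16/5b +331.034ms=4/5b
5) 1655.172ms=4b +1655.172ms=4b
Σ=8b of 8 (145bpm 4/4) — PASS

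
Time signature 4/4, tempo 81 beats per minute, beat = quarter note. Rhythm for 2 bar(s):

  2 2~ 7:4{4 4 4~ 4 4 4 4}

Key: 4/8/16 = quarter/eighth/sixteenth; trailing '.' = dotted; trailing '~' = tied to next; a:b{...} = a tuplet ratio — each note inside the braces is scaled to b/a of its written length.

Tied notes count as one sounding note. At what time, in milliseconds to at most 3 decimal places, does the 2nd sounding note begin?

1. 0.0ms @ 0 + 1481.481ms (2)
2. 1481.481ms @ 2 + 1904.762ms (18/7)
3. 3386.243ms @ 32/7 + 423.28ms (4/7)
4. 3809.524ms @ 36/7 + 846.561ms (8/7)
5. 4656.085ms @ 44/7 + 423.28ms (4/7)
6. 5079.365ms @ 48/7 + 423.28ms (4/7)
7. 5502.646ms @ 52/7 + 423.28ms (4/7)

note 2 onset = 2b = 1481.481ms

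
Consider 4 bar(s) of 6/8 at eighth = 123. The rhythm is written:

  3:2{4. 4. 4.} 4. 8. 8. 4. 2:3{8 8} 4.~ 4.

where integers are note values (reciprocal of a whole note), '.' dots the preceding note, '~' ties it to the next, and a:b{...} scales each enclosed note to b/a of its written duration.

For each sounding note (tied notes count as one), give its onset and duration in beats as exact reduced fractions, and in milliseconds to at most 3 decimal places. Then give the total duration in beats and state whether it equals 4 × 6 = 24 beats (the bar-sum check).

1) 0.0ms=0b +975.61ms=2b
2) 975.61ms=2b +975.61ms=2b
3) 1951.22ms=4b +975.61ms=2b
4) 2926.829ms=6b +1463.415ms=3b
5) 4390.244ms=9b +731.707ms=3/2b
6) 5121.951ms=21/2b +731.707ms=3/2b
7) 5853.659ms=12b +1463.415ms=3b
8) 7317.073ms=15b +731.707ms=3/2b
9) 8048.78ms=33/2b +731.707ms=3/2b
10) 8780.488ms=18b +2926.829ms=6b
Σ=24b of 24 (123bpm 6/8) — PASS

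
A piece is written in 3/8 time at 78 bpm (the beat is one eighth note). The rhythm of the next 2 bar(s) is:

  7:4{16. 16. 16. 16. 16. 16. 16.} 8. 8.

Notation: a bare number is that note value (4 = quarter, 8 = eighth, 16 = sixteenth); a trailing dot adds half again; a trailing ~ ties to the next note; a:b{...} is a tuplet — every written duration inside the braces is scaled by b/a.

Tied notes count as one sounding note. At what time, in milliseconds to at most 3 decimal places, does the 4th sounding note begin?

1. 0.0ms @ 0 + 329.67ms (3/7)
2. 329.67ms @ 3/7 + 329.67ms (3/7)
3. 659.341ms @ 6/7 + 329.67ms (3/7)
4. 989.011ms @ 9/7 + 329.67ms (3/7)
5. 1318.681ms @ 12/7 + 329.67ms (3/7)
6. 1648.352ms @ 15/7 + 329.67ms (3/7)
7. 1978.022ms @ 18/7 + 329.67ms (3/7)
8. 2307.692ms @ 3 + 1153.846ms (3/2)
9. 3461.538ms @ 9/2 + 1153.846ms (3/2)

note 4 onset = 9/7b = 989.011ms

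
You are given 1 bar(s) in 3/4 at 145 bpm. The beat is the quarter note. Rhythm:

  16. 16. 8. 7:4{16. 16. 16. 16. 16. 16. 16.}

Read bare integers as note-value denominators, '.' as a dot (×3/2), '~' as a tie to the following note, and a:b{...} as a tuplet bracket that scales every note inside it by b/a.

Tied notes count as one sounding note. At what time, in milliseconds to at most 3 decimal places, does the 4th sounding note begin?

note 4 onset = 3/2b = 620.69ms

1. 0.0ms @ 0 + 155.172ms (3/8)
2. 155.172ms @ 3/8 + 155.172ms (3/8)
3. 310.345ms @ 3/4 + 310.345ms (3/4)
4. 620.69ms @ 3/2 + 88.67ms (3/14)
5. 709.36ms @ 12/7 + 88.67ms (3/14)
6. 798.03ms @ 27/14 + 88.67ms (3/14)
7. 886.7ms @ 15/7 + 88.67ms (3/14)
8. 975.369ms @ 33/14 + 88.67ms (3/14)
9. 1064.039ms @ 18/7 + 88.67ms (3/14)
10. 1152.709ms @ 39/14 + 88.67ms (3/14)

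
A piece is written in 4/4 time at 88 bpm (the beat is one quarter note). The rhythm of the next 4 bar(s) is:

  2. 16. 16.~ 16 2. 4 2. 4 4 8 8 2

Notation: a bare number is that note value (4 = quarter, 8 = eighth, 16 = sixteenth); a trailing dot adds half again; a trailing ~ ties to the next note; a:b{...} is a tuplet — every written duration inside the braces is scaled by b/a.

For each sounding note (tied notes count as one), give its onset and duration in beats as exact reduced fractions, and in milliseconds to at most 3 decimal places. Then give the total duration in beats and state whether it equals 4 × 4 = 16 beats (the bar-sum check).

1) 0.0ms=0b +2045.455ms=3b
2) 2045.455ms=3b +255.682ms=3/8b
3) 2301.136ms=27/8b +426.136ms=5/8b
4) 2727.273ms=4b +2045.455ms=3b
5) 4772.727ms=7b +681.818ms=1b
6) 5454.545ms=8b +2045.455ms=3b
7) 7500.0ms=11b +681.818ms=1b
8) 8181.818ms=12b +681.818ms=1b
9) 8863.636ms=13b +340.909ms=1/2b
10) 9204.545ms=27/2b +340.909ms=1/2b
11) 9545.455ms=14b +1363.636ms=2b
Σ=16b of 16 (88bpm 4/4) — PASS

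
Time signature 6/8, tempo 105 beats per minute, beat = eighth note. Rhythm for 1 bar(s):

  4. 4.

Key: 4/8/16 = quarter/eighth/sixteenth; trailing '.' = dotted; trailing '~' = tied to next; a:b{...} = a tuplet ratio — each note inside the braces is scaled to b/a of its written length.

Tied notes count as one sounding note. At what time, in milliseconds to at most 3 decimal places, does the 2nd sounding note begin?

1. 0.0ms @ 0 + 1714.286ms (3)
2. 1714.286ms @ 3 + 1714.286ms (3)

note 2 onset = 3b = 1714.286ms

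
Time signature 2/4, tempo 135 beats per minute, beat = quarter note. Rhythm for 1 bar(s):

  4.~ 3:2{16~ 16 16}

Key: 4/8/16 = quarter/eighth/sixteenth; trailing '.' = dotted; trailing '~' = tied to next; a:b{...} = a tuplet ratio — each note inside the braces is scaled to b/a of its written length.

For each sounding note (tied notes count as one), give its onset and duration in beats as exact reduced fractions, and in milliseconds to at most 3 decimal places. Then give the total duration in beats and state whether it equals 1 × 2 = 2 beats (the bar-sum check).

1) 0.0ms=0b +814.815ms=11/6b
2) 814.815ms=11/6b +74.074ms=1/6b
Σ=2b of 2 (135bpm 2/4) — PASS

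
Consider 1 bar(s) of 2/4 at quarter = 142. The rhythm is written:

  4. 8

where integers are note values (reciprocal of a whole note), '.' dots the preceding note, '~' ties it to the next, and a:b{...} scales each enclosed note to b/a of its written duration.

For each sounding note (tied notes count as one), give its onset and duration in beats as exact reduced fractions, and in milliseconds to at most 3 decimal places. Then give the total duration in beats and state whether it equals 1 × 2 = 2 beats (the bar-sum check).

1) 0.0ms=0b +633.803ms=3/2b
2) 633.803ms=3/2b +211.268ms=1/2b
Σ=2b of 2 (142bpm 2/4) — PASS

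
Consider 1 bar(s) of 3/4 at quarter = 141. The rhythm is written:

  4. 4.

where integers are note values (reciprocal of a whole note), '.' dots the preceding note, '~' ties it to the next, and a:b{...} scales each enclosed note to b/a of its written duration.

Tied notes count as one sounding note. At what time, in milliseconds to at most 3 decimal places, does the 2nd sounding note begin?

1. 0.0ms @ 0 + 638.298ms (3/2)
2. 638.298ms @ 3/2 + 638.298ms (3/2)

note 2 onset = 3/2b = 638.298ms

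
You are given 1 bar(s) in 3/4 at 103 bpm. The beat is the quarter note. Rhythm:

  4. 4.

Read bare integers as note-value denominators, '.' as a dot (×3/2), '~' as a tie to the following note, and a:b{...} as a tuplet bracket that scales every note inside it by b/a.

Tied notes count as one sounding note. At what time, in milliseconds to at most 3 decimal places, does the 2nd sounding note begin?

1. 0.0ms @ 0 + 873.786ms (3/2)
2. 873.786ms @ 3/2 + 873.786ms (3/2)

note 2 onset = 3/2b = 873.786ms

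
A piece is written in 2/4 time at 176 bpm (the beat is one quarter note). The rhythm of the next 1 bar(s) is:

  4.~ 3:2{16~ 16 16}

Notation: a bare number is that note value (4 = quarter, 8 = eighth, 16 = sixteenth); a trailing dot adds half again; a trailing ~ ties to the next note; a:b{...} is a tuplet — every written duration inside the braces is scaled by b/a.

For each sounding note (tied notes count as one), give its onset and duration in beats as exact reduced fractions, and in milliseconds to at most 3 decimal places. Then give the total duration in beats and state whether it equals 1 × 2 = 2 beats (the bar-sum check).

1) 0.0ms=0b +625.0ms=11/6b
2) 625.0ms=11/6b +56.818ms=1/6b
Σ=2b of 2 (176bpm 2/4) — PASS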